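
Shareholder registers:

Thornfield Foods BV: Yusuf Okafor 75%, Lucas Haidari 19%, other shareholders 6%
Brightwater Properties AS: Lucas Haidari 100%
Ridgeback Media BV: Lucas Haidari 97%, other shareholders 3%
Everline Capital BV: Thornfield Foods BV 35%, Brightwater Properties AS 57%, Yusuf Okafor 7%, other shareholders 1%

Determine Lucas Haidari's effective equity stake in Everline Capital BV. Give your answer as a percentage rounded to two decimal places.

63.65%

Lucas reaches Everline along 2 paths.
Via Thornfield: 19% × 35% = 6.65%.
Via Brightwater: 100% × 57% = 57%.
Total: 6.65% + 57% = 63.65%.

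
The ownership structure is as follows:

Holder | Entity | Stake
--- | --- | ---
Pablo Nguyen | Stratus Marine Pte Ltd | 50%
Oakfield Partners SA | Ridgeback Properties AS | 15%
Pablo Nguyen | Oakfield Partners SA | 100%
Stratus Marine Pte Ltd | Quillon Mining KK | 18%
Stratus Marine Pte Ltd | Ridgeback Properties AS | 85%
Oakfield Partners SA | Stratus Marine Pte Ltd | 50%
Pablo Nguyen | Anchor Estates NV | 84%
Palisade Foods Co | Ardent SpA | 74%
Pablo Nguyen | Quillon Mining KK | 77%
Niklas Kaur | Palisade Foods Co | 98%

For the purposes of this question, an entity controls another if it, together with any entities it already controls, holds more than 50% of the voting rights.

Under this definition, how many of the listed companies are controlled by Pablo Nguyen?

5

Pablo holds 100% of Oakfield, so Pablo controls Oakfield.
Oakfield and Pablo together hold 50% + 50% = 100% of Stratus, so Pablo controls Stratus.
Stratus and Oakfield together hold 85% + 15% = 100% of Ridgeback, so Pablo controls Ridgeback.
Stratus and Pablo together hold 18% + 77% = 95% of Quillon, so Pablo controls Quillon.
Pablo holds 84% of Anchor, so Pablo controls Anchor.
No other company's threshold is met.
Pablo controls 5 companies.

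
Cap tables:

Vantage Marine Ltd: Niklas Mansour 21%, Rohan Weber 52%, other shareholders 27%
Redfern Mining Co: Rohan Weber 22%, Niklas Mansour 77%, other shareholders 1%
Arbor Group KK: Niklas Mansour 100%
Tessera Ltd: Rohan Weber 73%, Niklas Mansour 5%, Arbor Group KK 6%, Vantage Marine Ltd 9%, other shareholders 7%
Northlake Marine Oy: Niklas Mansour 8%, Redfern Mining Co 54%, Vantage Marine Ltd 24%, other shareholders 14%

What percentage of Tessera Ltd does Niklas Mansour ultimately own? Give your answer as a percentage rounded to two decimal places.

Niklas reaches Tessera along 3 paths.
Direct stake: 5% = 5%.
Via Arbor: 100% × 6% = 6%.
Via Vantage: 21% × 9% = 1.89%.
Total: 5% + 6% + 1.89% = 12.89%.

12.89%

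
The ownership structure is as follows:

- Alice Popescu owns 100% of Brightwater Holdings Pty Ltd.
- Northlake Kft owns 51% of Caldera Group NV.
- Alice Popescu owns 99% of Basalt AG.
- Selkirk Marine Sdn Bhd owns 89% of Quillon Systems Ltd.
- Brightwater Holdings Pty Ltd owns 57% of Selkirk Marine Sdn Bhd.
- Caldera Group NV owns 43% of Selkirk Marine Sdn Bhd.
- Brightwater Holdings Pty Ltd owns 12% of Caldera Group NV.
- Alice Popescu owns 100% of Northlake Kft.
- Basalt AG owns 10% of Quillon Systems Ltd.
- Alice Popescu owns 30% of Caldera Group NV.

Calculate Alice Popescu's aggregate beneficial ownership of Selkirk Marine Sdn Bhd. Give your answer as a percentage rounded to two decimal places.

96.99%

Alice reaches Selkirk along 4 paths.
Via Brightwater: 100% × 57% = 57%.
Via Brightwater → Caldera: 100% × 12% × 43% = 5.16%.
Via Northlake → Caldera: 100% × 51% × 43% = 21.93%.
Via Caldera: 30% × 43% = 12.9%.
Total: 57% + 5.16% + 21.93% + 12.9% = 96.99%.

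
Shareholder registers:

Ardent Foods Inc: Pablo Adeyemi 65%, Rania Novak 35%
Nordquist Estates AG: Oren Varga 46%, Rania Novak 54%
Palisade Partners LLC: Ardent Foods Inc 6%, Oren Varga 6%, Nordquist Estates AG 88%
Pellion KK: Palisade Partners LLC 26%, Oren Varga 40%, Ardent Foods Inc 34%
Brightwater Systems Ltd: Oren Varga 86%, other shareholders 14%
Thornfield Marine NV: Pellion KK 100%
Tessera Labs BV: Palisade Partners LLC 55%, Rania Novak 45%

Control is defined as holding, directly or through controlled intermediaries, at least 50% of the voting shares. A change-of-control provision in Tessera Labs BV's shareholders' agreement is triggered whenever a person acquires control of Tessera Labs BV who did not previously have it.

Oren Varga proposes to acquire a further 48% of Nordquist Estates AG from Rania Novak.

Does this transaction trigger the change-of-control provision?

The purchase adds only to Oren's holdings (Rania's stake shrinks), so Oren is the only person who could newly come to control Tessera.
Oren holds 86% of Brightwater, so Oren controls Brightwater.
Neither Oren nor any entity Oren controls holds any voting interest in Tessera.
So before the transaction, Oren does not control Tessera.
After the purchase, Oren's direct stake in Nordquist rises to 46% + 48% = 94%, and Rania's stake falls to 6%.
Oren holds 94% of Nordquist, so Oren controls Nordquist.
Oren and Nordquist together hold 6% + 88% = 94% of Palisade, so Oren controls Palisade.
Palisade holds 55% of Tessera, so Oren controls Tessera.
Oren did not control Tessera before and does after, so the clause is triggered.

Yes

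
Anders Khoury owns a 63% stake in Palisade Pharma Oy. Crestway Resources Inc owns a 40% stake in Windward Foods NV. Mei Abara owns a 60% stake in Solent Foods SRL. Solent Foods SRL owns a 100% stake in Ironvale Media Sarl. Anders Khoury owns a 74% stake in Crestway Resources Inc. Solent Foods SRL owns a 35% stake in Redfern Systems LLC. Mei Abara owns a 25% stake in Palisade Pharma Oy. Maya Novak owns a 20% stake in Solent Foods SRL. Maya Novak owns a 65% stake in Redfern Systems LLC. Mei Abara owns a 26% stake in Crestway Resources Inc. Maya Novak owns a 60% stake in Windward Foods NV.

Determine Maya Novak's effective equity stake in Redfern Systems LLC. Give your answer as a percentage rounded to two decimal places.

Maya reaches Redfern along 2 paths.
Direct stake: 65% = 65%.
Via Solent: 20% × 35% = 7%.
Total: 65% + 7% = 72%.
Rounded: 72.00%.

72.00%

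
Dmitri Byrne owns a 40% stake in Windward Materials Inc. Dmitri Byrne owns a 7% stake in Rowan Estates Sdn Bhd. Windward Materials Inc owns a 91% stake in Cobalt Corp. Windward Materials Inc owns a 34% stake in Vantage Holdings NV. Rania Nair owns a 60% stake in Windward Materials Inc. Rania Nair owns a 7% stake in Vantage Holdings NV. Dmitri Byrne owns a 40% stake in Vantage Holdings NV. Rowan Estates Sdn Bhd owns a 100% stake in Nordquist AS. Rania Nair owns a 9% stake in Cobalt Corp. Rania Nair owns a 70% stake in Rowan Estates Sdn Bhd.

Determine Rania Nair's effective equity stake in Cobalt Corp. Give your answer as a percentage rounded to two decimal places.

Rania reaches Cobalt along 2 paths.
Direct stake: 9% = 9%.
Via Windward: 60% × 91% = 54.6%.
Total: 9% + 54.6% = 63.6%.
Rounded: 63.60%.

63.60%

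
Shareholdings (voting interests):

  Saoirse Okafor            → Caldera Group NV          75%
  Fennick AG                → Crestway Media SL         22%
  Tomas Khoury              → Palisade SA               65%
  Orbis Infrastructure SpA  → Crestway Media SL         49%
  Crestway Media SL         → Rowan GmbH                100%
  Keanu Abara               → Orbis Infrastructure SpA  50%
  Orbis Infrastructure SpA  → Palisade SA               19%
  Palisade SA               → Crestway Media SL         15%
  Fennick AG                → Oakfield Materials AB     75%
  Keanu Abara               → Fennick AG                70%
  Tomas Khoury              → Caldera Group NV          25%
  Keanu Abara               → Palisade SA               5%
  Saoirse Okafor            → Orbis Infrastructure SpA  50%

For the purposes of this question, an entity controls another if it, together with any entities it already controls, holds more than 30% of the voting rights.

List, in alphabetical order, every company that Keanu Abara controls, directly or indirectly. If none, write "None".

Crestway Media SL, Fennick AG, Oakfield Materials AB, Orbis Infrastructure SpA, Rowan GmbH

Keanu holds 50% of Orbis, so Keanu controls Orbis.
Keanu holds 70% of Fennick, so Keanu controls Fennick.
Orbis and Fennick together hold 49% + 22% = 71% of Crestway, so Keanu controls Crestway.
Crestway holds 100% of Rowan, so Keanu controls Rowan.
Fennick holds 75% of Oakfield, so Keanu controls Oakfield.
No other company's threshold is met.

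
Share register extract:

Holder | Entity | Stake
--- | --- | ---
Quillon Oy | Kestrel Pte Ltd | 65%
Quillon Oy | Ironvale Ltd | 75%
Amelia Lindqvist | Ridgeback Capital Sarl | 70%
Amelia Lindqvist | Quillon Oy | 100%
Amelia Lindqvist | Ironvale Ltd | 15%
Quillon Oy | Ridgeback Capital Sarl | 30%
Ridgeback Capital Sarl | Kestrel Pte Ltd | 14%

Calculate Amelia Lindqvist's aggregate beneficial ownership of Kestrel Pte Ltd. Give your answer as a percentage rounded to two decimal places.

79.00%

Amelia reaches Kestrel along 3 paths.
Via Quillon: 100% × 65% = 65%.
Via Ridgeback: 70% × 14% = 9.8%.
Via Quillon → Ridgeback: 100% × 30% × 14% = 4.2%.
Total: 65% + 9.8% + 4.2% = 79%.
Rounded: 79.00%.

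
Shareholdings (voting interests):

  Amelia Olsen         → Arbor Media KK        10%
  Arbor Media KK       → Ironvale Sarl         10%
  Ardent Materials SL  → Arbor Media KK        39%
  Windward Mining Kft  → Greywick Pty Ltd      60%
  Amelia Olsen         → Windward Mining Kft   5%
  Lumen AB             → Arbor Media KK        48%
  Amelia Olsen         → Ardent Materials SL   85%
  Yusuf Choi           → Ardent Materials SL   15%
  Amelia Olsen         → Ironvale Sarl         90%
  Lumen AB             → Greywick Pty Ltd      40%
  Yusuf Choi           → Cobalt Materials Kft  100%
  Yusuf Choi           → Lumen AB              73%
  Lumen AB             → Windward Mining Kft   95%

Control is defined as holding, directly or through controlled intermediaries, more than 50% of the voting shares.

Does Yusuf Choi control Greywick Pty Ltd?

Yusuf holds 73% of Lumen, so Yusuf controls Lumen.
Lumen holds 95% of Windward, so Yusuf controls Windward.
Windward and Lumen together hold 60% + 40% = 100% of Greywick, so Yusuf controls Greywick.

Yes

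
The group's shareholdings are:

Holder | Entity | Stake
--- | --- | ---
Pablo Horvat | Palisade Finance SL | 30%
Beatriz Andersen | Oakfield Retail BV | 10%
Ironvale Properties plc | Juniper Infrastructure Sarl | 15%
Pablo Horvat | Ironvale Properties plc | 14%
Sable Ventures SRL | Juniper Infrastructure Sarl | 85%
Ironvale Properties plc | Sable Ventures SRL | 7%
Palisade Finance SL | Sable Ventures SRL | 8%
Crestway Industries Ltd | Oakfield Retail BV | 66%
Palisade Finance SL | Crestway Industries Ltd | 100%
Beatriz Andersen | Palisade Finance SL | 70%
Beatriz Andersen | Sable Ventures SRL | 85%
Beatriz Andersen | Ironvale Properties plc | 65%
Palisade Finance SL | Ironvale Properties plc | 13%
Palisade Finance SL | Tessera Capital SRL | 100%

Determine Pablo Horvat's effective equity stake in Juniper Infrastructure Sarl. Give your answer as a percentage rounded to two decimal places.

Pablo reaches Juniper along 5 paths.
Via Ironvale → Sable: 14% × 7% × 85% = 0.833%.
Via Palisade → Ironvale → Sable: 30% × 13% × 7% × 85% = 0.23205%.
Via Palisade → Sable: 30% × 8% × 85% = 2.04%.
Via Ironvale: 14% × 15% = 2.1%.
Via Palisade → Ironvale: 30% × 13% × 15% = 0.585%.
Total: 0.833% + 0.23205% + 2.04% + 2.1% + 0.585% = 5.79005%.
Rounded: 5.79%.

5.79%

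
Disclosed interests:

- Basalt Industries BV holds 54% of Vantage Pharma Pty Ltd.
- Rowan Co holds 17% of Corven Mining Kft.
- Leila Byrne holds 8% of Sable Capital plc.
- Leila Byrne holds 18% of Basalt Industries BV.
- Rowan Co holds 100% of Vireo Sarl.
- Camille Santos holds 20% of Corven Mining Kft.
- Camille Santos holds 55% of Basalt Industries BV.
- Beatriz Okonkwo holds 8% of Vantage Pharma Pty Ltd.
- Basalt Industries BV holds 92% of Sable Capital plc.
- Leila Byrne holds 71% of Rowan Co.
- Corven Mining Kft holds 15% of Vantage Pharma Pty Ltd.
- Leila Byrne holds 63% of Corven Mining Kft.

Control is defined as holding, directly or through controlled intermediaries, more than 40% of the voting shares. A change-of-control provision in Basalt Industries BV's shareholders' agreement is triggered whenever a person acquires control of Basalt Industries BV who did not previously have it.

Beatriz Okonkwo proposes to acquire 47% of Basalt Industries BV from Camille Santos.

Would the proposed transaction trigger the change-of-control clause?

Yes

The purchase adds only to Beatriz's holdings (Camille's stake shrinks), so Beatriz is the only person who could newly come to control Basalt.
Beatriz's largest direct stake is 8% in Vantage, which does not meet the threshold, so Beatriz controls no company.
Neither Beatriz nor any entity Beatriz controls holds any voting interest in Basalt.
So before the transaction, Beatriz does not control Basalt.
After the purchase, Beatriz holds 47% of Basalt directly, and Camille's stake falls to 8%.
Beatriz holds 47% of Basalt, so Beatriz controls Basalt.
Beatriz did not control Basalt before and does after, so the clause is triggered.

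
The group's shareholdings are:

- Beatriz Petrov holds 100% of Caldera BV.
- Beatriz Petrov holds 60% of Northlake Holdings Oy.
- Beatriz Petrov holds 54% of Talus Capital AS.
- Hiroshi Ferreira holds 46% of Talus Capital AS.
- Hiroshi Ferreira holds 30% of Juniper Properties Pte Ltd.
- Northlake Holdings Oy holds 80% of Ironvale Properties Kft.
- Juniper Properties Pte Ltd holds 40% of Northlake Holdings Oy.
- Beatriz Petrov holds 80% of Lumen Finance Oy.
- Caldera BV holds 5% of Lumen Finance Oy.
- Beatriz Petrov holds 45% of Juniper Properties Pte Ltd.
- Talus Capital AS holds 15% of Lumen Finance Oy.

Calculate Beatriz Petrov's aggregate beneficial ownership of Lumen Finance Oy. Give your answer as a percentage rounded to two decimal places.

Beatriz reaches Lumen along 3 paths.
Via Caldera: 100% × 5% = 5%.
Via Talus: 54% × 15% = 8.1%.
Direct stake: 80% = 80%.
Total: 5% + 8.1% + 80% = 93.1%.
Rounded: 93.10%.

93.10%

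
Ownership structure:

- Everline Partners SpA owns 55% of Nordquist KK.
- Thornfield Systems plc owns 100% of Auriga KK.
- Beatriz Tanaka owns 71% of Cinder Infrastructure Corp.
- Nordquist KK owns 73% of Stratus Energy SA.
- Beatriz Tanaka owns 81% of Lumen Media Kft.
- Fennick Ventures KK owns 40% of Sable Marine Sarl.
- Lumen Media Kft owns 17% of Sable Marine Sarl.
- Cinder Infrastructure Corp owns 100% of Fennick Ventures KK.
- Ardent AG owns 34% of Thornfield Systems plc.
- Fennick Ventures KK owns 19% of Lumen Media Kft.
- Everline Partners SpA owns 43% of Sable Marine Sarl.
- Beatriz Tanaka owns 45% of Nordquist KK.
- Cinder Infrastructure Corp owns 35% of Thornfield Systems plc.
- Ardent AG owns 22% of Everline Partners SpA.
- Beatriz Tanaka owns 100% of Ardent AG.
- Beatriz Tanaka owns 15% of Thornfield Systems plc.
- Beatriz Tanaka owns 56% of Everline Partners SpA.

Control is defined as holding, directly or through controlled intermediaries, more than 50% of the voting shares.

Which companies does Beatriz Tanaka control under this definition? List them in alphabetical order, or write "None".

Ardent AG, Auriga KK, Cinder Infrastructure Corp, Everline Partners SpA, Fennick Ventures KK, Lumen Media Kft, Nordquist KK, Sable Marine Sarl, Stratus Energy SA, Thornfield Systems plc

Beatriz holds 100% of Ardent, so Beatriz controls Ardent.
Beatriz holds 71% of Cinder, so Beatriz controls Cinder.
Cinder holds 100% of Fennick, so Beatriz controls Fennick.
Cinder and Beatriz and Ardent together hold 35% + 15% + 34% = 84% of Thornfield, so Beatriz controls Thornfield.
Beatriz and Ardent together hold 56% + 22% = 78% of Everline, so Beatriz controls Everline.
Beatriz and Fennick together hold 81% + 19% = 100% of Lumen, so Beatriz controls Lumen.
Everline and Beatriz together hold 55% + 45% = 100% of Nordquist, so Beatriz controls Nordquist.
Everline and Lumen and Fennick together hold 43% + 17% + 40% = 100% of Sable, so Beatriz controls Sable.
Thornfield holds 100% of Auriga, so Beatriz controls Auriga.
Nordquist holds 73% of Stratus, so Beatriz controls Stratus.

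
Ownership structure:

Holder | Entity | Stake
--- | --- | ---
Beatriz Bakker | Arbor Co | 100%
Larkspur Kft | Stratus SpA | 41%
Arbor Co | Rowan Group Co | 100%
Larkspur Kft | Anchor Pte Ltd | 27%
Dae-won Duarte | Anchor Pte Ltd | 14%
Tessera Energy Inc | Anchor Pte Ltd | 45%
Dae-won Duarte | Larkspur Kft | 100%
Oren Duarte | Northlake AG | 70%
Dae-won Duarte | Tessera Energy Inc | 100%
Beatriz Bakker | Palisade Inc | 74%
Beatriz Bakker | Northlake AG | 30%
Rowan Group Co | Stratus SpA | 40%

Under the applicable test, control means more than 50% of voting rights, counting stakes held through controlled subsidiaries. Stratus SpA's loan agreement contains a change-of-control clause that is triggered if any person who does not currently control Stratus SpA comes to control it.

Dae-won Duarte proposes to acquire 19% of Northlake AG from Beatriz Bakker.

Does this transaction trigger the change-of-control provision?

The purchase adds only to Dae-won's holdings (Beatriz's stake shrinks), so Dae-won is the only person who could newly come to control Stratus.
Dae-won holds 100% of Tessera, so Dae-won controls Tessera.
Dae-won holds 100% of Larkspur, so Dae-won controls Larkspur.
Dae-won and Larkspur and Tessera together hold 14% + 27% + 45% = 86% of Anchor, so Dae-won controls Anchor.
In Stratus, Dae-won's side holds only 41%, not > 50%.
So before the transaction, Dae-won does not control Stratus.
After the purchase, Dae-won holds 19% of Northlake directly, and Beatriz's stake falls to 11%.
Dae-won's side now holds 19% of Northlake, not > 50%, so Dae-won still does not control Northlake.
After the transaction, Dae-won's side holds 41% of Stratus, not > 50%, so Dae-won still does not control Stratus.
No new person acquires control, so the clause is not triggered.

No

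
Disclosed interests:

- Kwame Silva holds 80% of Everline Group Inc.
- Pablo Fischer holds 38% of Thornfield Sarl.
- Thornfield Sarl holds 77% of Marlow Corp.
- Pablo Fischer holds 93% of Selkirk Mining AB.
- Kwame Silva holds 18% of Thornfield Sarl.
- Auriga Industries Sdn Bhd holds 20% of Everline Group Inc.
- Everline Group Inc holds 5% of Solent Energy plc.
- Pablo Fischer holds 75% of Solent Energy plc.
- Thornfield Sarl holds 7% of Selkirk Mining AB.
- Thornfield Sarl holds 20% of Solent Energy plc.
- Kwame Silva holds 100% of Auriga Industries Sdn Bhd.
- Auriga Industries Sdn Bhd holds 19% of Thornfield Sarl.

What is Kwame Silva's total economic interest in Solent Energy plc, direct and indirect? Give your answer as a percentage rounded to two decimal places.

Kwame reaches Solent along 4 paths.
Via Thornfield: 18% × 20% = 3.6%.
Via Auriga → Thornfield: 100% × 19% × 20% = 3.8%.
Via Everline: 80% × 5% = 4%.
Via Auriga → Everline: 100% × 20% × 5% = 1%.
Total: 3.6% + 3.8% + 4% + 1% = 12.4%.
Rounded: 12.40%.

12.40%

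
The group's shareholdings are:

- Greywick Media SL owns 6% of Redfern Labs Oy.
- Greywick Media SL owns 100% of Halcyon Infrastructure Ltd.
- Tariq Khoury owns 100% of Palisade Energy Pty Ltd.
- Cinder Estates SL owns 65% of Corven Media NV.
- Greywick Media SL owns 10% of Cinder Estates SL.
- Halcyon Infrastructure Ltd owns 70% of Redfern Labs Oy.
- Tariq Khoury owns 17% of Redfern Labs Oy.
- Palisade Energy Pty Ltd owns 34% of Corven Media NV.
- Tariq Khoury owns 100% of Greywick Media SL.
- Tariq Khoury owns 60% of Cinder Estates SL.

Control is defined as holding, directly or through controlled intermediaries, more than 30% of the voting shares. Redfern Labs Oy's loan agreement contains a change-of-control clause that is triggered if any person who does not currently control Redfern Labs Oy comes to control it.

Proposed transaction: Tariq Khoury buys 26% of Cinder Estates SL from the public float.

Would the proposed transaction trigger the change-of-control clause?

No

The purchase changes only Tariq's holdings, so Tariq is the only person who could newly come to control Redfern.
Tariq holds 100% of Greywick, so Tariq controls Greywick.
Greywick holds 100% of Halcyon, so Tariq controls Halcyon.
Tariq and Halcyon and Greywick together hold 17% + 70% + 6% = 93% of Redfern, so Tariq controls Redfern.
So Tariq already controls Redfern before the transaction.
After the purchase, Tariq's direct stake in Cinder rises to 60% + 26% = 86%.
Tariq controlled Redfern already, so this is not a new person acquiring control; every other person's position is unchanged or reduced.
No new person acquires control, so the clause is not triggered.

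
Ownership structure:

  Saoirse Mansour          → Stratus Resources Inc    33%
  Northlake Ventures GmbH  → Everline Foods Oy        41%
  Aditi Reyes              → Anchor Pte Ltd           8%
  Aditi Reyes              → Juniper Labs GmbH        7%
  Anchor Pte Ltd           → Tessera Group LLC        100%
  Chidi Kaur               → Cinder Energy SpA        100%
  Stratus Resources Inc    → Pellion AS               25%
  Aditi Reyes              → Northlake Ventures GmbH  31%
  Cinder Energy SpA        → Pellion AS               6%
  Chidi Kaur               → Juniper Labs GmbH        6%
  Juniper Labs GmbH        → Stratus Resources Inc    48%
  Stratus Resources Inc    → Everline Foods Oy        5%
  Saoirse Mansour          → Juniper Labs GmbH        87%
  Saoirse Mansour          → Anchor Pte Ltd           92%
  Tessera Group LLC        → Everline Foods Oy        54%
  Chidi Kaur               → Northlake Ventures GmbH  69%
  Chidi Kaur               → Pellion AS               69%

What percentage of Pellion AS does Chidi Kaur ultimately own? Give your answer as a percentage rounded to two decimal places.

Chidi reaches Pellion along 3 paths.
Via Juniper → Stratus: 6% × 48% × 25% = 0.72%.
Direct stake: 69% = 69%.
Via Cinder: 100% × 6% = 6%.
Total: 0.72% + 69% + 6% = 75.72%.

75.72%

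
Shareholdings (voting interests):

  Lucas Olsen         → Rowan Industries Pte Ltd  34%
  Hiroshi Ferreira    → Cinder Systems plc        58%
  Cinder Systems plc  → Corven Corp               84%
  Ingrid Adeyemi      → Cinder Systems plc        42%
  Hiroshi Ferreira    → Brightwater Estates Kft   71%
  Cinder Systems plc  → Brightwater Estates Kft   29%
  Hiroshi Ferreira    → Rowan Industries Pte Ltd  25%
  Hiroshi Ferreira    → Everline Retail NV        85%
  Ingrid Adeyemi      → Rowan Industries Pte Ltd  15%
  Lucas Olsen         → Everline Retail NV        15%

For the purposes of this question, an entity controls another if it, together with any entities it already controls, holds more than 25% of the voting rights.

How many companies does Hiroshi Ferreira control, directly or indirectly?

Hiroshi holds 85% of Everline, so Hiroshi controls Everline.
Hiroshi holds 58% of Cinder, so Hiroshi controls Cinder.
Cinder holds 84% of Corven, so Hiroshi controls Corven.
Cinder and Hiroshi together hold 29% + 71% = 100% of Brightwater, so Hiroshi controls Brightwater.
No other company's threshold is met.
Hiroshi controls 4 companies.

4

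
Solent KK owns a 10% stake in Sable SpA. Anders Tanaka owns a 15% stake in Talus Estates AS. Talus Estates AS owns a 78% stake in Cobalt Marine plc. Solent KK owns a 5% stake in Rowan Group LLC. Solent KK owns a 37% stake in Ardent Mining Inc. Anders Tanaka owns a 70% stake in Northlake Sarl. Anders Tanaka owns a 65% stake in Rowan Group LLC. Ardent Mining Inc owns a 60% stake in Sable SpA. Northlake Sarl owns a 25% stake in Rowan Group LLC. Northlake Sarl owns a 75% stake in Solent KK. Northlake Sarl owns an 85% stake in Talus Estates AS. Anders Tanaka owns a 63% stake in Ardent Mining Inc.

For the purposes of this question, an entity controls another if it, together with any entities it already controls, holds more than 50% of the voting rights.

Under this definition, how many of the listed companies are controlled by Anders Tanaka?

Anders holds 70% of Northlake, so Anders controls Northlake.
Northlake holds 75% of Solent, so Anders controls Solent.
Anders and Northlake together hold 15% + 85% = 100% of Talus, so Anders controls Talus.
Solent and Anders together hold 37% + 63% = 100% of Ardent, so Anders controls Ardent.
Solent and Ardent together hold 10% + 60% = 70% of Sable, so Anders controls Sable.
Talus holds 78% of Cobalt, so Anders controls Cobalt.
Anders and Solent and Northlake together hold 65% + 5% + 25% = 95% of Rowan, so Anders controls Rowan.
Anders controls 7 companies.

7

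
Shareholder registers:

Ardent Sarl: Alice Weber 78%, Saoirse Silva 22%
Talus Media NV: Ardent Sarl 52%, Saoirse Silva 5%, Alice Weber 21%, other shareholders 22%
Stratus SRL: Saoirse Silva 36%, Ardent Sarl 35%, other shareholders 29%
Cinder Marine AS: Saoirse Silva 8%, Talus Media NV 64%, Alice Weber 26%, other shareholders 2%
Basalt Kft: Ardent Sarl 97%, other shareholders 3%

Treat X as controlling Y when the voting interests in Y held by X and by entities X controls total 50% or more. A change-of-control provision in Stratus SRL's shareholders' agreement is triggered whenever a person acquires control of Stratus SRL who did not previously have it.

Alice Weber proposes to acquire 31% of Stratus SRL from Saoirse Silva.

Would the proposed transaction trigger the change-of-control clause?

Yes

The purchase adds only to Alice's holdings (Saoirse's stake shrinks), so Alice is the only person who could newly come to control Stratus.
Alice holds 78% of Ardent, so Alice controls Ardent.
Ardent and Alice together hold 52% + 21% = 73% of Talus, so Alice controls Talus.
Talus and Alice together hold 64% + 26% = 90% of Cinder, so Alice controls Cinder.
Ardent holds 97% of Basalt, so Alice controls Basalt.
In Stratus, Alice's side holds only 35%, not ≥ 50%.
So before the transaction, Alice does not control Stratus.
After the purchase, Alice holds 31% of Stratus directly, and Saoirse's stake falls to 5%.
Ardent and Alice together hold 35% + 31% = 66% of Stratus, so Alice controls Stratus.
Alice did not control Stratus before and does after, so the clause is triggered.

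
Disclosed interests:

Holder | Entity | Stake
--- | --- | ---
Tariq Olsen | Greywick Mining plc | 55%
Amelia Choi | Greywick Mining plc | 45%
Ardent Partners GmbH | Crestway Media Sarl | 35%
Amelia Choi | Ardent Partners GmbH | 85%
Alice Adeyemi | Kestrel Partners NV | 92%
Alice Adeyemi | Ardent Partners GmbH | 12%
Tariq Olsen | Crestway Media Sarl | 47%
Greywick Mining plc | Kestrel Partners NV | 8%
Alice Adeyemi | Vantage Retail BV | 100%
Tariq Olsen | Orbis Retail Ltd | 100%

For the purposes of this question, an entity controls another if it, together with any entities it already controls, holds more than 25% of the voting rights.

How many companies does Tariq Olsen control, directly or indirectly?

3

Tariq holds 55% of Greywick, so Tariq controls Greywick.
Tariq holds 100% of Orbis, so Tariq controls Orbis.
Tariq holds 47% of Crestway, so Tariq controls Crestway.
No other company's threshold is met.
Tariq controls 3 companies.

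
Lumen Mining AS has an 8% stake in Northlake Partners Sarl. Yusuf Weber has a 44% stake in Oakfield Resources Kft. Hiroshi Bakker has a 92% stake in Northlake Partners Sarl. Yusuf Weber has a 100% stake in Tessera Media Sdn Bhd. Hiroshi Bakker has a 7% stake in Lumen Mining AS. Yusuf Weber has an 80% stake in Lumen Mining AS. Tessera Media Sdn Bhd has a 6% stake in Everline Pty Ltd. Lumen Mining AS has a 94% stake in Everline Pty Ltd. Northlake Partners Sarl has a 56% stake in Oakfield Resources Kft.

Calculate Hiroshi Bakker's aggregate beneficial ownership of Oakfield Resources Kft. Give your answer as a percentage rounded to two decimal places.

51.83%

Hiroshi reaches Oakfield along 2 paths.
Via Northlake: 92% × 56% = 51.52%.
Via Lumen → Northlake: 7% × 8% × 56% = 0.3136%.
Total: 51.52% + 0.3136% = 51.8336%.
Rounded: 51.83%.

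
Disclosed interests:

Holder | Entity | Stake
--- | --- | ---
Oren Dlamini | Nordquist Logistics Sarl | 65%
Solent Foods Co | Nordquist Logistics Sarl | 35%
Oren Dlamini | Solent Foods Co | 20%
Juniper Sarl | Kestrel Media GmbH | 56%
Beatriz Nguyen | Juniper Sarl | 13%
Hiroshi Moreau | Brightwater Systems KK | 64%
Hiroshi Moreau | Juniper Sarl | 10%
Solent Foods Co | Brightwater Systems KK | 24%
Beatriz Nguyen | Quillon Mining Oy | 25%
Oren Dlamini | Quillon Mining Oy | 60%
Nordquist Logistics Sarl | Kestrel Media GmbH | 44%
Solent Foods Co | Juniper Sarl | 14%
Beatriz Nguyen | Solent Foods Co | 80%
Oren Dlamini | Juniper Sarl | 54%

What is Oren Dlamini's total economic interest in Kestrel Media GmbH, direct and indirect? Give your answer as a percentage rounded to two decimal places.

Oren reaches Kestrel along 4 paths.
Via Juniper: 54% × 56% = 30.24%.
Via Solent → Juniper: 20% × 14% × 56% = 1.568%.
Via Solent → Nordquist: 20% × 35% × 44% = 3.08%.
Via Nordquist: 65% × 44% = 28.6%.
Total: 30.24% + 1.568% + 3.08% + 28.6% = 63.488%.
Rounded: 63.49%.

63.49%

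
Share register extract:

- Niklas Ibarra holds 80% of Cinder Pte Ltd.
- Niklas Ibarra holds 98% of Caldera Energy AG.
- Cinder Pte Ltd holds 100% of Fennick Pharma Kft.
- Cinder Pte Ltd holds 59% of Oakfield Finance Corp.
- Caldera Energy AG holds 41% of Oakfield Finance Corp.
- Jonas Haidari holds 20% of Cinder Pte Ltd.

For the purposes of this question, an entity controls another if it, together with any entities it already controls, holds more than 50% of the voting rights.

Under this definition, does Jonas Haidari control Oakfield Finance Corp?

No

Jonas's largest direct stake is 20% in Cinder, which does not meet the threshold, so Jonas controls no company.
Neither Jonas nor any entity Jonas controls holds any voting interest in Oakfield.
So Jonas does not control Oakfield.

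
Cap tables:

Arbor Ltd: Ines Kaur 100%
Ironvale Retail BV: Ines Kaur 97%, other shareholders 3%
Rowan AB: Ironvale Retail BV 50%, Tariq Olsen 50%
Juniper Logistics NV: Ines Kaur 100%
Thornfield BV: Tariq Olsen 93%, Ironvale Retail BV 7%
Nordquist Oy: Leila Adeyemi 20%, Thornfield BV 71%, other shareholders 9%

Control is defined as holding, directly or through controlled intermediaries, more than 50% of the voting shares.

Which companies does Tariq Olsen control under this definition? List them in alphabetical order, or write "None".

Tariq holds 93% of Thornfield, so Tariq controls Thornfield.
Thornfield holds 71% of Nordquist, so Tariq controls Nordquist.
No other company's threshold is met.

Nordquist Oy, Thornfield BV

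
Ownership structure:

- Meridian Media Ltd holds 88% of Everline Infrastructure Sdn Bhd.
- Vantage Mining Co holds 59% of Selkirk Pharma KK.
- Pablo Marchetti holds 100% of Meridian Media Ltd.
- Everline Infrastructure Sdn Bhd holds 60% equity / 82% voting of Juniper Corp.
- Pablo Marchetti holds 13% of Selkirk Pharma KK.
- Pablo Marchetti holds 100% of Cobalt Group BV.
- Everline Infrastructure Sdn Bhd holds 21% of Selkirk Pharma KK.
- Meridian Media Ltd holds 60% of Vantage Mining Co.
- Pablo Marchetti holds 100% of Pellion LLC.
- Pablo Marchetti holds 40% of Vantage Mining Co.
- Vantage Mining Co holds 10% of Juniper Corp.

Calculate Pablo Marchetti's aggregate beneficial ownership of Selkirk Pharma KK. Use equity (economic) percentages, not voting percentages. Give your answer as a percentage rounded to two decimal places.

Pablo reaches Selkirk along 4 paths.
Via Meridian → Vantage: 100% × 60% × 59% = 35.4%.
Via Vantage: 40% × 59% = 23.6%.
Direct stake: 13% = 13%.
Via Meridian → Everline: 100% × 88% × 21% = 18.48%.
Total: 35.4% + 23.6% + 13% + 18.48% = 90.48%.

90.48%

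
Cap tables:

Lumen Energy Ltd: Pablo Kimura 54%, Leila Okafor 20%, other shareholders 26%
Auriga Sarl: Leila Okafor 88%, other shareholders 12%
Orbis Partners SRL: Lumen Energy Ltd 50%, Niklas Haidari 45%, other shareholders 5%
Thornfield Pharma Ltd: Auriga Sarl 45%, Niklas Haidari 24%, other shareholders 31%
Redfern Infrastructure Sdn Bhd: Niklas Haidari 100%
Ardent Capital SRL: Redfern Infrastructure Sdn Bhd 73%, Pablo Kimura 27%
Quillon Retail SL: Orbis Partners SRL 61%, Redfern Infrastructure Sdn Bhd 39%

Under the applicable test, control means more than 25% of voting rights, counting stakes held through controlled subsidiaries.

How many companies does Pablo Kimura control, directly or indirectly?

4

Pablo holds 54% of Lumen, so Pablo controls Lumen.
Lumen holds 50% of Orbis, so Pablo controls Orbis.
Pablo holds 27% of Ardent, so Pablo controls Ardent.
Orbis holds 61% of Quillon, so Pablo controls Quillon.
No other company's threshold is met.
Pablo controls 4 companies.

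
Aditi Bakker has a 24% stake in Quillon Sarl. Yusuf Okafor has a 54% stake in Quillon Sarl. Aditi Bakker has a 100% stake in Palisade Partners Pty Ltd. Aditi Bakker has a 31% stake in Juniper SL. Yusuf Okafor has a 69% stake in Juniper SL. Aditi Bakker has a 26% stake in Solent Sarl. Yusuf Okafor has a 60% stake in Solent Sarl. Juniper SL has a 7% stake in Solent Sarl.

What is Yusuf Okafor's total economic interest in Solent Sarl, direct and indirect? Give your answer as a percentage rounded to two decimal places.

Yusuf reaches Solent along 2 paths.
Direct stake: 60% = 60%.
Via Juniper: 69% × 7% = 4.83%.
Total: 60% + 4.83% = 64.83%.

64.83%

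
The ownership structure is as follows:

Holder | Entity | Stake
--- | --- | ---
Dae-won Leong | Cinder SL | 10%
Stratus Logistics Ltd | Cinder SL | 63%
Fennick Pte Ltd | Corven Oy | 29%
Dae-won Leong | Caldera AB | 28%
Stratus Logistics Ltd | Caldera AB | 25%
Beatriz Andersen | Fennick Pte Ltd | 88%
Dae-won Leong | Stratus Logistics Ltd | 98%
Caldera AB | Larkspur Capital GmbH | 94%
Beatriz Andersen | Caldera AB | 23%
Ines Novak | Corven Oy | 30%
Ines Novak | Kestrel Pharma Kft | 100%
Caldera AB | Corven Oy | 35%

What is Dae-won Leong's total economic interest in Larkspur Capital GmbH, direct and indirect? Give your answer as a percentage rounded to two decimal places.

49.35%

Dae-won reaches Larkspur along 2 paths.
Via Stratus → Caldera: 98% × 25% × 94% = 23.03%.
Via Caldera: 28% × 94% = 26.32%.
Total: 23.03% + 26.32% = 49.35%.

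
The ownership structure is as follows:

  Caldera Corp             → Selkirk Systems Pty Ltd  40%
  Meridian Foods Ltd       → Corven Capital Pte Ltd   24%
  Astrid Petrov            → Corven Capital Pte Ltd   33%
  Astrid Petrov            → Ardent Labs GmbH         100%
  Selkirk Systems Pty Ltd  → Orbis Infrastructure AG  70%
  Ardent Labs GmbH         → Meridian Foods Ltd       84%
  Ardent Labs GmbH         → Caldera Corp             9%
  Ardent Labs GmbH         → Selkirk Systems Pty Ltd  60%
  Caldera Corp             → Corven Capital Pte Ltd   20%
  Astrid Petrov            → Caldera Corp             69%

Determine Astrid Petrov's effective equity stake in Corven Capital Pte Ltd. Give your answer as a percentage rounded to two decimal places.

68.76%

Astrid reaches Corven along 4 paths.
Via Ardent → Caldera: 100% × 9% × 20% = 1.8%.
Via Caldera: 69% × 20% = 13.8%.
Direct stake: 33% = 33%.
Via Ardent → Meridian: 100% × 84% × 24% = 20.16%.
Total: 1.8% + 13.8% + 33% + 20.16% = 68.76%.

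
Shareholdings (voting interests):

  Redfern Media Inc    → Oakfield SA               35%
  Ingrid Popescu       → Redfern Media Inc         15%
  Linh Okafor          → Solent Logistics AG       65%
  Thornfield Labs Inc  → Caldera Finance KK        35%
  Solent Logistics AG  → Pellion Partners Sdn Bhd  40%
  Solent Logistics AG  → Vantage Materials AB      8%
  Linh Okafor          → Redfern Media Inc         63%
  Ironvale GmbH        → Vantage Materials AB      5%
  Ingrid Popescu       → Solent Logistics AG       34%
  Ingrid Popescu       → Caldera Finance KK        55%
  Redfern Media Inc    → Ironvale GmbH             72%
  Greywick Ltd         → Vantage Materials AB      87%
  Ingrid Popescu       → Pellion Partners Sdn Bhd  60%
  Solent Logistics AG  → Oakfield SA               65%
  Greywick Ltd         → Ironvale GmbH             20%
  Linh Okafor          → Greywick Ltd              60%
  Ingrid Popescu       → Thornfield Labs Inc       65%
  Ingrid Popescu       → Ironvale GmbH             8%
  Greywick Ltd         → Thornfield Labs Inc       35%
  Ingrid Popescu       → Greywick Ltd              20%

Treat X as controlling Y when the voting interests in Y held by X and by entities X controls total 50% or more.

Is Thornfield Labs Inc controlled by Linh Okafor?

No

Linh holds 60% of Greywick, so Linh controls Greywick.
Linh holds 65% of Solent, so Linh controls Solent.
Linh holds 63% of Redfern, so Linh controls Redfern.
Redfern and Greywick together hold 72% + 20% = 92% of Ironvale, so Linh controls Ironvale.
Solent and Redfern together hold 65% + 35% = 100% of Oakfield, so Linh controls Oakfield.
Greywick and Ironvale and Solent together hold 87% + 5% + 8% = 100% of Vantage, so Linh controls Vantage.
In Thornfield, Linh's side holds only 35%, not ≥ 50%.
So Linh does not control Thornfield.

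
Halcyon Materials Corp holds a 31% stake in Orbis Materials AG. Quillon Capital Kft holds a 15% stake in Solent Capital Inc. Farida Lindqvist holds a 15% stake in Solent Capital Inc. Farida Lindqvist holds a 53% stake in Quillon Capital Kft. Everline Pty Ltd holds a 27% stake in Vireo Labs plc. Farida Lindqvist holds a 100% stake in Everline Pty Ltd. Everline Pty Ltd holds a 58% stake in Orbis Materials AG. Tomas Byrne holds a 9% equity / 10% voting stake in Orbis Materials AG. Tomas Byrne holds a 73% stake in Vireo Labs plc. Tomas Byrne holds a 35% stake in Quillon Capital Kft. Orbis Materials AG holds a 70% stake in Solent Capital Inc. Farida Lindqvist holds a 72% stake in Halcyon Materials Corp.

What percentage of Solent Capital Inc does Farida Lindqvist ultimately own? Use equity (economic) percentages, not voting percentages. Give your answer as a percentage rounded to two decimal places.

79.17%

Farida reaches Solent along 4 paths.
Via Everline → Orbis: 100% × 58% × 70% = 40.6%.
Via Halcyon → Orbis: 72% × 31% × 70% = 15.624%.
Via Quillon: 53% × 15% = 7.95%.
Direct stake: 15% = 15%.
Total: 40.6% + 15.624% + 7.95% + 15% = 79.174%.
Rounded: 79.17%.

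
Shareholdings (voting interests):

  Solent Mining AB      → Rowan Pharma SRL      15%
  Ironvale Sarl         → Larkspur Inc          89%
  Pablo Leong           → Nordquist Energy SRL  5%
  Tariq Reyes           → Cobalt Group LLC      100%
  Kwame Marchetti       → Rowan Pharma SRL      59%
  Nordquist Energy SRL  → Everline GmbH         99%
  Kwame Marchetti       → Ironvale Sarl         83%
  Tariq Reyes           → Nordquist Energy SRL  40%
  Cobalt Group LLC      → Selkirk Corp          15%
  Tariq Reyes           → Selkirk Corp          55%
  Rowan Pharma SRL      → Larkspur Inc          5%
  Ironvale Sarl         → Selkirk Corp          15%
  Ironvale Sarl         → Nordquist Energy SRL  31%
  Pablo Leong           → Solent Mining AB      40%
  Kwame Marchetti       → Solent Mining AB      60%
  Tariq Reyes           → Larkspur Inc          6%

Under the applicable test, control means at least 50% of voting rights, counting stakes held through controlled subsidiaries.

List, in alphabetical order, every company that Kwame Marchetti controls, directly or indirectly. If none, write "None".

Kwame holds 60% of Solent, so Kwame controls Solent.
Kwame holds 83% of Ironvale, so Kwame controls Ironvale.
Kwame and Solent together hold 59% + 15% = 74% of Rowan, so Kwame controls Rowan.
Ironvale and Rowan together hold 89% + 5% = 94% of Larkspur, so Kwame controls Larkspur.
No other company's threshold is met.

Ironvale Sarl, Larkspur Inc, Rowan Pharma SRL, Solent Mining AB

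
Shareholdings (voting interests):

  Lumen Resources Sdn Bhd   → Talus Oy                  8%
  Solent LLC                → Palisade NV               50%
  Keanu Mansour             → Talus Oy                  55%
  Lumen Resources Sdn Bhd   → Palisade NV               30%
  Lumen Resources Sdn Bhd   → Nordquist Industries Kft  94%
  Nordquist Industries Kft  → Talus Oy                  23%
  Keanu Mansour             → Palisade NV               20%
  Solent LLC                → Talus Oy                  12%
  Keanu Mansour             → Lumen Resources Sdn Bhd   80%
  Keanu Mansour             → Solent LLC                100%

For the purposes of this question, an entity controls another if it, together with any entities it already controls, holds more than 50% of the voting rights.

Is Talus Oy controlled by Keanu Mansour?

Yes

Keanu holds 80% of Lumen, so Keanu controls Lumen.
Lumen holds 94% of Nordquist, so Keanu controls Nordquist.
Keanu holds 100% of Solent, so Keanu controls Solent.
Lumen and Keanu and Solent and Nordquist together hold 8% + 55% + 12% + 23% = 98% of Talus, so Keanu controls Talus.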